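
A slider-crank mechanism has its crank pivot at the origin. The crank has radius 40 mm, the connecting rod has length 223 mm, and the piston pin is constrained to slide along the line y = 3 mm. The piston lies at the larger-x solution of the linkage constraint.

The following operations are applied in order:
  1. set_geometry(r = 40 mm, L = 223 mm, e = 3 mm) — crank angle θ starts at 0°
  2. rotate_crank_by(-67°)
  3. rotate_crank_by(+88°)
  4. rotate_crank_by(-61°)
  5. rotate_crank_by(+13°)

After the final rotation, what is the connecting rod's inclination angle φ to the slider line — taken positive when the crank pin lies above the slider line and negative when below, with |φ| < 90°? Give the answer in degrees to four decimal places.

set_geometry: r = 40 mm, L = 223 mm, e = 3 mm; θ ← 0°
rotate_crank_by(-67°): θ ← 0° -67° = -67°
rotate_crank_by(+88°): θ ← -67° +88° = 21°
rotate_crank_by(-61°): θ ← 21° -61° = -40°
rotate_crank_by(+13°): θ ← -40° +13° = -27°
crank pin P = (r cos θ, r sin θ) = (35.640261, -18.159620)
h = r sin θ − e = -18.159620 − 3 = -21.159620
sin φ = h / L = -21.159620 / 223 = -0.09488619
φ = arcsin(-0.09488619) = -5.444769°

-5.4448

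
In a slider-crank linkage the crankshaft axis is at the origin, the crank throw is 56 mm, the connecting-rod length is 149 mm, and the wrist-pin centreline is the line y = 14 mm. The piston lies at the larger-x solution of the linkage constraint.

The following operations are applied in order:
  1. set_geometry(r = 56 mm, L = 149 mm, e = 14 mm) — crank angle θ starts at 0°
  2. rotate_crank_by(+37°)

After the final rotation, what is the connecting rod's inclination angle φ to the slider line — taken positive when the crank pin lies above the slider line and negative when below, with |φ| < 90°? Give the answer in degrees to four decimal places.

7.5982

set_geometry: r = 56 mm, L = 149 mm, e = 14 mm; θ ← 0°
rotate_crank_by(+37°): θ ← 0° +37° = 37°
crank pin P = (r cos θ, r sin θ) = (44.723589, 33.701641)
h = r sin θ − e = 33.701641 − 14 = 19.701641
sin φ = h / L = 19.701641 / 149 = 0.13222578
φ = arcsin(0.13222578) = 7.598231°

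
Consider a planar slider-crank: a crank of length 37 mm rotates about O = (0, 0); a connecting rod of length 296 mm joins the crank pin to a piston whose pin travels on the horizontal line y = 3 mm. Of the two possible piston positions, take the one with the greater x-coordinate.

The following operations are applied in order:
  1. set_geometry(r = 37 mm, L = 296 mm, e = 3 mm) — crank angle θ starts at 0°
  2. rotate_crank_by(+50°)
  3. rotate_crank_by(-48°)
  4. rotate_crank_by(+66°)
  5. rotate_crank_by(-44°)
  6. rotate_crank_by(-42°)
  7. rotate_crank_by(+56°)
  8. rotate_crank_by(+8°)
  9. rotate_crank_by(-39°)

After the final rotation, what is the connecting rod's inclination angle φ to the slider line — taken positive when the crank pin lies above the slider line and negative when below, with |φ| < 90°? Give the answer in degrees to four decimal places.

0.2921

set_geometry: r = 37 mm, L = 296 mm, e = 3 mm; θ ← 0°
rotate_crank_by(+50°): θ ← 0° +50° = 50°
rotate_crank_by(-48°): θ ← 50° -48° = 2°
rotate_crank_by(+66°): θ ← 2° +66° = 68°
rotate_crank_by(-44°): θ ← 68° -44° = 24°
rotate_crank_by(-42°): θ ← 24° -42° = -18°
rotate_crank_by(+56°): θ ← -18° +56° = 38°
rotate_crank_by(+8°): θ ← 38° +8° = 46°
rotate_crank_by(-39°): θ ← 46° -39° = 7°
crank pin P = (r cos θ, r sin θ) = (36.724208, 4.509166)
h = r sin θ − e = 4.509166 − 3 = 1.509166
sin φ = h / L = 1.509166 / 296 = 0.00509853
φ = arcsin(0.00509853) = 0.292126°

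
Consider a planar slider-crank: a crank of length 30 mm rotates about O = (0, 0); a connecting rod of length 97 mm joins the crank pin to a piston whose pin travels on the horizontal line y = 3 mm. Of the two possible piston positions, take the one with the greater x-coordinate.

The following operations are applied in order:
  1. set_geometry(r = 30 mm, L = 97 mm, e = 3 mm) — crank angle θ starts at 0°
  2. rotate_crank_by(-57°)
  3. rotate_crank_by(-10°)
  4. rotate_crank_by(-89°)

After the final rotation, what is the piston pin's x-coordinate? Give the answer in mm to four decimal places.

68.3950

set_geometry: r = 30 mm, L = 97 mm, e = 3 mm; θ ← 0°
rotate_crank_by(-57°): θ ← 0° -57° = -57°
rotate_crank_by(-10°): θ ← -57° -10° = -67°
rotate_crank_by(-89°): θ ← -67° -89° = -156°
crank pin P = (r cos θ, r sin θ) = (-27.406364, -12.202099)
h = r sin θ − e = -12.202099 − 3 = -15.202099
x = r cos θ + √(L² − h²) = -27.406364 + √(9409.0 − 231.1038) = -27.406364 + 95.801337 = 68.394973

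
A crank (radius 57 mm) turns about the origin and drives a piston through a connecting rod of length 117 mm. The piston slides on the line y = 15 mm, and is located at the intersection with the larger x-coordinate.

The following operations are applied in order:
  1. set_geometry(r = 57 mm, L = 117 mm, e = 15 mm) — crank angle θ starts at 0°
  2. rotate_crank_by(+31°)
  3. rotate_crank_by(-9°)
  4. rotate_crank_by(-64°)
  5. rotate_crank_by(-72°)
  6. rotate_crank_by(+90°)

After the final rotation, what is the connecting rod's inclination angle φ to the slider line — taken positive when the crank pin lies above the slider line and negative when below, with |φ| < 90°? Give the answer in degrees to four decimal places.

-19.0479

set_geometry: r = 57 mm, L = 117 mm, e = 15 mm; θ ← 0°
rotate_crank_by(+31°): θ ← 0° +31° = 31°
rotate_crank_by(-9°): θ ← 31° -9° = 22°
rotate_crank_by(-64°): θ ← 22° -64° = -42°
rotate_crank_by(-72°): θ ← -42° -72° = -114°
rotate_crank_by(+90°): θ ← -114° +90° = -24°
crank pin P = (r cos θ, r sin θ) = (52.072091, -23.183989)
h = r sin θ − e = -23.183989 − 15 = -38.183989
sin φ = h / L = -38.183989 / 117 = -0.32635888
φ = arcsin(-0.32635888) = -19.047923°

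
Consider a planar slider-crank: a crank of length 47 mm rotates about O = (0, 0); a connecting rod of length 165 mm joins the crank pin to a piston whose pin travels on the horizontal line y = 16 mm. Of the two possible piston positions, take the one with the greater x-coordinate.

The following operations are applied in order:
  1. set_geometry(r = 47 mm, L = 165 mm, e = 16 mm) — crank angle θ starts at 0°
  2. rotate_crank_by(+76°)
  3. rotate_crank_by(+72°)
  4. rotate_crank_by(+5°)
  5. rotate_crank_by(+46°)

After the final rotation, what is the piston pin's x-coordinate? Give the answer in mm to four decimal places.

117.5643

set_geometry: r = 47 mm, L = 165 mm, e = 16 mm; θ ← 0°
rotate_crank_by(+76°): θ ← 0° +76° = 76°
rotate_crank_by(+72°): θ ← 76° +72° = 148°
rotate_crank_by(+5°): θ ← 148° +5° = 153°
rotate_crank_by(+46°): θ ← 153° +46° = 199°
crank pin P = (r cos θ, r sin θ) = (-44.439373, -15.301703)
h = r sin θ − e = -15.301703 − 16 = -31.301703
x = r cos θ + √(L² − h²) = -44.439373 + √(27225.0 − 979.7966) = -44.439373 + 162.003714 = 117.564341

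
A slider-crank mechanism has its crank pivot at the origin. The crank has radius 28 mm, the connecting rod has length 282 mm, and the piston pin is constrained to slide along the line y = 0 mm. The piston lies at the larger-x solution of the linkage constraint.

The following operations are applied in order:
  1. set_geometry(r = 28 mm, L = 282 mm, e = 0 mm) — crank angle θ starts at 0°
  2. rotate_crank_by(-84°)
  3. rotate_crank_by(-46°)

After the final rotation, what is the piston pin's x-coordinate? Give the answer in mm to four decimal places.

set_geometry: r = 28 mm, L = 282 mm, e = 0 mm; θ ← 0°
rotate_crank_by(-84°): θ ← 0° -84° = -84°
rotate_crank_by(-46°): θ ← -84° -46° = -130°
crank pin P = (r cos θ, r sin θ) = (-17.998053, -21.449244)
h = r sin θ − e = -21.449244 − 0 = -21.449244
x = r cos θ + √(L² − h²) = -17.998053 + √(79524.0 − 460.0701) = -17.998053 + 281.183090 = 263.185037

263.1850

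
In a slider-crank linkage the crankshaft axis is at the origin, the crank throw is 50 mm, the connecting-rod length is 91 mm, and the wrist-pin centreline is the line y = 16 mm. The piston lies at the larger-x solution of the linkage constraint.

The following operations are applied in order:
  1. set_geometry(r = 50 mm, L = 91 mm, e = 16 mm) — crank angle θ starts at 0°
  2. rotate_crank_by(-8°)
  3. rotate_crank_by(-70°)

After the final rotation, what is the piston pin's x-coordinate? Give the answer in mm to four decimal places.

set_geometry: r = 50 mm, L = 91 mm, e = 16 mm; θ ← 0°
rotate_crank_by(-8°): θ ← 0° -8° = -8°
rotate_crank_by(-70°): θ ← -8° -70° = -78°
crank pin P = (r cos θ, r sin θ) = (10.395585, -48.907380)
h = r sin θ − e = -48.907380 − 16 = -64.907380
x = r cos θ + √(L² − h²) = 10.395585 + √(8281.0 − 4212.9680) = 10.395585 + 63.781126 = 74.176710

74.1767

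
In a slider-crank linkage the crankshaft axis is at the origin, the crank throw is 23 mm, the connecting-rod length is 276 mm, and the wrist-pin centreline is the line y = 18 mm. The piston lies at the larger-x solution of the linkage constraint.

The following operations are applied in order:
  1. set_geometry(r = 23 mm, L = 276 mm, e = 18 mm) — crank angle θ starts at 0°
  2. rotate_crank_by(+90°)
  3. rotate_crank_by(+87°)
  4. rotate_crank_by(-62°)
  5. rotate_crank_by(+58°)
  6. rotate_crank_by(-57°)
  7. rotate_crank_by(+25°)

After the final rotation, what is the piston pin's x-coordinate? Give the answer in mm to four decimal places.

258.1031

set_geometry: r = 23 mm, L = 276 mm, e = 18 mm; θ ← 0°
rotate_crank_by(+90°): θ ← 0° +90° = 90°
rotate_crank_by(+87°): θ ← 90° +87° = 177°
rotate_crank_by(-62°): θ ← 177° -62° = 115°
rotate_crank_by(+58°): θ ← 115° +58° = 173°
rotate_crank_by(-57°): θ ← 173° -57° = 116°
rotate_crank_by(+25°): θ ← 116° +25° = 141°
crank pin P = (r cos θ, r sin θ) = (-17.874357, 14.474369)
h = r sin θ − e = 14.474369 − 18 = -3.525631
x = r cos θ + √(L² − h²) = -17.874357 + √(76176.0 − 12.4301) = -17.874357 + 275.977481 = 258.103124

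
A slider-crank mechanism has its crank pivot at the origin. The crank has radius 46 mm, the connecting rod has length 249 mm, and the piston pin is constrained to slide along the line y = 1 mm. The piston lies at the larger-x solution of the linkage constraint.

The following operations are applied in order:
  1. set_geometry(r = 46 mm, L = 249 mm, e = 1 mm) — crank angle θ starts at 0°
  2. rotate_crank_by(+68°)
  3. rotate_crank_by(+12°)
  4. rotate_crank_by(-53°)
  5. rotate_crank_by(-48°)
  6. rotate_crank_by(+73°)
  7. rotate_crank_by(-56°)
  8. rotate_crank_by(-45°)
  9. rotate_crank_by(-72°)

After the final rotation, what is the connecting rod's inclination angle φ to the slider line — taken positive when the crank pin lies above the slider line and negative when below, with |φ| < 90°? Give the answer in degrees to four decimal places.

-9.3444

set_geometry: r = 46 mm, L = 249 mm, e = 1 mm; θ ← 0°
rotate_crank_by(+68°): θ ← 0° +68° = 68°
rotate_crank_by(+12°): θ ← 68° +12° = 80°
rotate_crank_by(-53°): θ ← 80° -53° = 27°
rotate_crank_by(-48°): θ ← 27° -48° = -21°
rotate_crank_by(+73°): θ ← -21° +73° = 52°
rotate_crank_by(-56°): θ ← 52° -56° = -4°
rotate_crank_by(-45°): θ ← -4° -45° = -49°
rotate_crank_by(-72°): θ ← -49° -72° = -121°
crank pin P = (r cos θ, r sin θ) = (-23.691751, -39.429696)
h = r sin θ − e = -39.429696 − 1 = -40.429696
sin φ = h / L = -40.429696 / 249 = -0.16236826
φ = arcsin(-0.16236826) = -9.344385°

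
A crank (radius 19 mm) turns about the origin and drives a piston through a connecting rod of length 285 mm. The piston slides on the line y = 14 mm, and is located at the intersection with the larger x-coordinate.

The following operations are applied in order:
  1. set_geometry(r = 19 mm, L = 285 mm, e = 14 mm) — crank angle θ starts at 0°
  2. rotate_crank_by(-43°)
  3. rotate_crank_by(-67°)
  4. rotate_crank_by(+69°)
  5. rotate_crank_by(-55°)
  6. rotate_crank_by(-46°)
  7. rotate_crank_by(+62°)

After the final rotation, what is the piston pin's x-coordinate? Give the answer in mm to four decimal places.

286.4158

set_geometry: r = 19 mm, L = 285 mm, e = 14 mm; θ ← 0°
rotate_crank_by(-43°): θ ← 0° -43° = -43°
rotate_crank_by(-67°): θ ← -43° -67° = -110°
rotate_crank_by(+69°): θ ← -110° +69° = -41°
rotate_crank_by(-55°): θ ← -41° -55° = -96°
rotate_crank_by(-46°): θ ← -96° -46° = -142°
rotate_crank_by(+62°): θ ← -142° +62° = -80°
crank pin P = (r cos θ, r sin θ) = (3.299315, -18.711347)
h = r sin θ − e = -18.711347 − 14 = -32.711347
x = r cos θ + √(L² − h²) = 3.299315 + √(81225.0 − 1070.0322) = 3.299315 + 283.116527 = 286.415842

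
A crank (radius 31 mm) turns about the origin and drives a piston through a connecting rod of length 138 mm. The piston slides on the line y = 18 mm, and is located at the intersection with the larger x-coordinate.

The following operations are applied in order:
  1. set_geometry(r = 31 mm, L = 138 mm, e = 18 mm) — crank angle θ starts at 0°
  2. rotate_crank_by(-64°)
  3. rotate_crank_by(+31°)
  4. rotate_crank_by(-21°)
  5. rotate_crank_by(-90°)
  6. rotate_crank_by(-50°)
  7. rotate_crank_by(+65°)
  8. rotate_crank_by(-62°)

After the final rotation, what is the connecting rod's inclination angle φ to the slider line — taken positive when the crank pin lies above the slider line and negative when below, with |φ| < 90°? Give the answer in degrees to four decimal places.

-5.0239

set_geometry: r = 31 mm, L = 138 mm, e = 18 mm; θ ← 0°
rotate_crank_by(-64°): θ ← 0° -64° = -64°
rotate_crank_by(+31°): θ ← -64° +31° = -33°
rotate_crank_by(-21°): θ ← -33° -21° = -54°
rotate_crank_by(-90°): θ ← -54° -90° = -144°
rotate_crank_by(-50°): θ ← -144° -50° = -194°
rotate_crank_by(+65°): θ ← -194° +65° = -129°
rotate_crank_by(-62°): θ ← -129° -62° = -191°
crank pin P = (r cos θ, r sin θ) = (-30.430443, 5.915079)
h = r sin θ − e = 5.915079 − 18 = -12.084921
sin φ = h / L = -12.084921 / 138 = -0.08757189
φ = arcsin(-0.08757189) = -5.023935°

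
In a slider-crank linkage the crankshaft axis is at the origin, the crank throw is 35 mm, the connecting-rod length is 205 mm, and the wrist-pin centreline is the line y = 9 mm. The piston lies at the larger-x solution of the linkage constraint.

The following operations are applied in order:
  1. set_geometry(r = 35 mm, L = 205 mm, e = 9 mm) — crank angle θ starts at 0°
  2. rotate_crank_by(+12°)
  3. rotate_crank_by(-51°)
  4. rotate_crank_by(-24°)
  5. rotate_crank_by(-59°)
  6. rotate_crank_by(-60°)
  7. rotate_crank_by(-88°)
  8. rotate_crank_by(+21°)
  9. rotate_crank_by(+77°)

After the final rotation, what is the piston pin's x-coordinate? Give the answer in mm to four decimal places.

set_geometry: r = 35 mm, L = 205 mm, e = 9 mm; θ ← 0°
rotate_crank_by(+12°): θ ← 0° +12° = 12°
rotate_crank_by(-51°): θ ← 12° -51° = -39°
rotate_crank_by(-24°): θ ← -39° -24° = -63°
rotate_crank_by(-59°): θ ← -63° -59° = -122°
rotate_crank_by(-60°): θ ← -122° -60° = -182°
rotate_crank_by(-88°): θ ← -182° -88° = -270°
rotate_crank_by(+21°): θ ← -270° +21° = -249°
rotate_crank_by(+77°): θ ← -249° +77° = -172°
crank pin P = (r cos θ, r sin θ) = (-34.659382, -4.871059)
h = r sin θ − e = -4.871059 − 9 = -13.871059
x = r cos θ + √(L² − h²) = -34.659382 + √(42025.0 − 192.4063) = -34.659382 + 204.530178 = 169.870796

169.8708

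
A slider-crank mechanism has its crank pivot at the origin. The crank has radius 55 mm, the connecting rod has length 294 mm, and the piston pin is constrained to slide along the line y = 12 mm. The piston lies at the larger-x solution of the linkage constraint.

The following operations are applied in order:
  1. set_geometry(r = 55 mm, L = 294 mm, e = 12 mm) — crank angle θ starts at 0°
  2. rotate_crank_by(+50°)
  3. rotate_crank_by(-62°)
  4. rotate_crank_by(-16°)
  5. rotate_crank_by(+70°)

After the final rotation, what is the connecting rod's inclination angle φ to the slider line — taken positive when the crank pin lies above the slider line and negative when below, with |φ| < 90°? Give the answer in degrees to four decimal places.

4.8393

set_geometry: r = 55 mm, L = 294 mm, e = 12 mm; θ ← 0°
rotate_crank_by(+50°): θ ← 0° +50° = 50°
rotate_crank_by(-62°): θ ← 50° -62° = -12°
rotate_crank_by(-16°): θ ← -12° -16° = -28°
rotate_crank_by(+70°): θ ← -28° +70° = 42°
crank pin P = (r cos θ, r sin θ) = (40.872965, 36.802183)
h = r sin θ − e = 36.802183 − 12 = 24.802183
sin φ = h / L = 24.802183 / 294 = 0.08436117
φ = arcsin(0.08436117) = 4.839291°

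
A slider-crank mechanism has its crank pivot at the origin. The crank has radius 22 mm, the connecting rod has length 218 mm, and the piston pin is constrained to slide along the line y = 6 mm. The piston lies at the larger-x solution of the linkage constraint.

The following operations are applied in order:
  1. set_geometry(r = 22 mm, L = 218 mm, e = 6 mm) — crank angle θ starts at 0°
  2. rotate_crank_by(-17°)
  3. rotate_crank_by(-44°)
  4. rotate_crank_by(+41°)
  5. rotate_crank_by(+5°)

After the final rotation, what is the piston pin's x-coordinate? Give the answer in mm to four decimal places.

set_geometry: r = 22 mm, L = 218 mm, e = 6 mm; θ ← 0°
rotate_crank_by(-17°): θ ← 0° -17° = -17°
rotate_crank_by(-44°): θ ← -17° -44° = -61°
rotate_crank_by(+41°): θ ← -61° +41° = -20°
rotate_crank_by(+5°): θ ← -20° +5° = -15°
crank pin P = (r cos θ, r sin θ) = (21.250368, -5.694019)
h = r sin θ − e = -5.694019 − 6 = -11.694019
x = r cos θ + √(L² − h²) = 21.250368 + √(47524.0 − 136.7501) = 21.250368 + 217.686127 = 238.936495

238.9365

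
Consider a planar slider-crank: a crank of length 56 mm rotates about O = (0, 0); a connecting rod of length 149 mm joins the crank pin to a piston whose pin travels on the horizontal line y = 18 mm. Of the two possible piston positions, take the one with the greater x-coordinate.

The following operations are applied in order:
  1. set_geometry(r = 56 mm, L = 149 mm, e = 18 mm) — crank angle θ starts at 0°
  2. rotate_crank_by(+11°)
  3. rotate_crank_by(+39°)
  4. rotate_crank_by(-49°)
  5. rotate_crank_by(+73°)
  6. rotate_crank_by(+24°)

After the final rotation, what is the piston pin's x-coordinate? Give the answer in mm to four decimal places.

136.4218

set_geometry: r = 56 mm, L = 149 mm, e = 18 mm; θ ← 0°
rotate_crank_by(+11°): θ ← 0° +11° = 11°
rotate_crank_by(+39°): θ ← 11° +39° = 50°
rotate_crank_by(-49°): θ ← 50° -49° = 1°
rotate_crank_by(+73°): θ ← 1° +73° = 74°
rotate_crank_by(+24°): θ ← 74° +24° = 98°
crank pin P = (r cos θ, r sin θ) = (-7.793694, 55.455012)
h = r sin θ − e = 55.455012 − 18 = 37.455012
x = r cos θ + √(L² − h²) = -7.793694 + √(22201.0 − 1402.8779) = -7.793694 + 144.215540 = 136.421847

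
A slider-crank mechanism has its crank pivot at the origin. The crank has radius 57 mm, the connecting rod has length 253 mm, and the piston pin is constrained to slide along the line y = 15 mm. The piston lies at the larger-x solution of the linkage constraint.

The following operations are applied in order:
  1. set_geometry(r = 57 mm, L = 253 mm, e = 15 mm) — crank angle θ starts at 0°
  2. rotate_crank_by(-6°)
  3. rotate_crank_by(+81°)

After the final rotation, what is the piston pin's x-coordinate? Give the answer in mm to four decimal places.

264.5614

set_geometry: r = 57 mm, L = 253 mm, e = 15 mm; θ ← 0°
rotate_crank_by(-6°): θ ← 0° -6° = -6°
rotate_crank_by(+81°): θ ← -6° +81° = 75°
crank pin P = (r cos θ, r sin θ) = (14.752686, 55.057772)
h = r sin θ − e = 55.057772 − 15 = 40.057772
x = r cos θ + √(L² − h²) = 14.752686 + √(64009.0 − 1604.6251) = 14.752686 + 249.808677 = 264.561362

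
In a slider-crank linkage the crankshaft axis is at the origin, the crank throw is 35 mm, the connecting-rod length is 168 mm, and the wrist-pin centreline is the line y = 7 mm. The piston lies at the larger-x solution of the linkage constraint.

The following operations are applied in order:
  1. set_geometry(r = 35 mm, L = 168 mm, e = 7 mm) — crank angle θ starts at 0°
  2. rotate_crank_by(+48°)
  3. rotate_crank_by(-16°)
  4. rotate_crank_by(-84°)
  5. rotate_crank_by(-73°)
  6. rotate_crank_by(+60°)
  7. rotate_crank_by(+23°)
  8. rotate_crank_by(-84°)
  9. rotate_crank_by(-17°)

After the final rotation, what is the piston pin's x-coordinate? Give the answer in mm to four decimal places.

137.6872

set_geometry: r = 35 mm, L = 168 mm, e = 7 mm; θ ← 0°
rotate_crank_by(+48°): θ ← 0° +48° = 48°
rotate_crank_by(-16°): θ ← 48° -16° = 32°
rotate_crank_by(-84°): θ ← 32° -84° = -52°
rotate_crank_by(-73°): θ ← -52° -73° = -125°
rotate_crank_by(+60°): θ ← -125° +60° = -65°
rotate_crank_by(+23°): θ ← -65° +23° = -42°
rotate_crank_by(-84°): θ ← -42° -84° = -126°
rotate_crank_by(-17°): θ ← -126° -17° = -143°
crank pin P = (r cos θ, r sin θ) = (-27.952243, -21.063526)
h = r sin θ − e = -21.063526 − 7 = -28.063526
x = r cos θ + √(L² − h²) = -27.952243 + √(28224.0 − 787.5615) = -27.952243 + 165.639484 = 137.687241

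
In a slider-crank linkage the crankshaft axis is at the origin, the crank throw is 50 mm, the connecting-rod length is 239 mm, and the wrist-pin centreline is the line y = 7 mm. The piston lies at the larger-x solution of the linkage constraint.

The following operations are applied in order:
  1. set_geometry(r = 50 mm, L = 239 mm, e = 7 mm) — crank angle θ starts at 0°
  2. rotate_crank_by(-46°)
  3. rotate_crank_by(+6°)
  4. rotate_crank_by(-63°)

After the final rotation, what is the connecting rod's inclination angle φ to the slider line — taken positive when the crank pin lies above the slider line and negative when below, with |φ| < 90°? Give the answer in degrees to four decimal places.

set_geometry: r = 50 mm, L = 239 mm, e = 7 mm; θ ← 0°
rotate_crank_by(-46°): θ ← 0° -46° = -46°
rotate_crank_by(+6°): θ ← -46° +6° = -40°
rotate_crank_by(-63°): θ ← -40° -63° = -103°
crank pin P = (r cos θ, r sin θ) = (-11.247553, -48.718503)
h = r sin θ − e = -48.718503 − 7 = -55.718503
sin φ = h / L = -55.718503 / 239 = -0.23313181
φ = arcsin(-0.23313181) = -13.481525°

-13.4815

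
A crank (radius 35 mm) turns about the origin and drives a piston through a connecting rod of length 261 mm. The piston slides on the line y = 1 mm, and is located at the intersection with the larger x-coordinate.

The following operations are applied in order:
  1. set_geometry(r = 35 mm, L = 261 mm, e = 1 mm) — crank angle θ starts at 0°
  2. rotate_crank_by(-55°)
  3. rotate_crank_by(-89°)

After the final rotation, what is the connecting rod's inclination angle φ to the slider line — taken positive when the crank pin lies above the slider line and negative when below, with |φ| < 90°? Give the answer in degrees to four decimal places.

-4.7411

set_geometry: r = 35 mm, L = 261 mm, e = 1 mm; θ ← 0°
rotate_crank_by(-55°): θ ← 0° -55° = -55°
rotate_crank_by(-89°): θ ← -55° -89° = -144°
crank pin P = (r cos θ, r sin θ) = (-28.315595, -20.572484)
h = r sin θ − e = -20.572484 − 1 = -21.572484
sin φ = h / L = -21.572484 / 261 = -0.08265319
φ = arcsin(-0.08265319) = -4.741088°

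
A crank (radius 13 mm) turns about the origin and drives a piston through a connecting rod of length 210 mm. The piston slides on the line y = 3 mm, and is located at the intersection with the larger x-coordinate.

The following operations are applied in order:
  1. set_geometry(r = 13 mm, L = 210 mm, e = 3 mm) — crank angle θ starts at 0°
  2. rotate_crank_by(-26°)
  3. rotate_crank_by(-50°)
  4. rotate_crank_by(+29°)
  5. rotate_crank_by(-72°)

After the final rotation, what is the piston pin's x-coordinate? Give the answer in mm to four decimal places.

203.2052

set_geometry: r = 13 mm, L = 210 mm, e = 3 mm; θ ← 0°
rotate_crank_by(-26°): θ ← 0° -26° = -26°
rotate_crank_by(-50°): θ ← -26° -50° = -76°
rotate_crank_by(+29°): θ ← -76° +29° = -47°
rotate_crank_by(-72°): θ ← -47° -72° = -119°
crank pin P = (r cos θ, r sin θ) = (-6.302525, -11.370056)
h = r sin θ − e = -11.370056 − 3 = -14.370056
x = r cos θ + √(L² − h²) = -6.302525 + √(44100.0 − 206.4985) = -6.302525 + 209.507760 = 203.205235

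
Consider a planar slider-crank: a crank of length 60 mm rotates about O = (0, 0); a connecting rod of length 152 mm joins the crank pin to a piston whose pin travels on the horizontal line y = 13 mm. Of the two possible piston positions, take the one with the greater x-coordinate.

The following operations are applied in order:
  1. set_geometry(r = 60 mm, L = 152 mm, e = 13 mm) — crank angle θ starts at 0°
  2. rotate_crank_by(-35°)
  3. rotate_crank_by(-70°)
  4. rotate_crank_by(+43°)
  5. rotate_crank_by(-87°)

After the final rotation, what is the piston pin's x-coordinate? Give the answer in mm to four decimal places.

set_geometry: r = 60 mm, L = 152 mm, e = 13 mm; θ ← 0°
rotate_crank_by(-35°): θ ← 0° -35° = -35°
rotate_crank_by(-70°): θ ← -35° -70° = -105°
rotate_crank_by(+43°): θ ← -105° +43° = -62°
rotate_crank_by(-87°): θ ← -62° -87° = -149°
crank pin P = (r cos θ, r sin θ) = (-51.430038, -30.902284)
h = r sin θ − e = -30.902284 − 13 = -43.902284
x = r cos θ + √(L² − h²) = -51.430038 + √(23104.0 − 1927.4106) = -51.430038 + 145.521783 = 94.091745

94.0917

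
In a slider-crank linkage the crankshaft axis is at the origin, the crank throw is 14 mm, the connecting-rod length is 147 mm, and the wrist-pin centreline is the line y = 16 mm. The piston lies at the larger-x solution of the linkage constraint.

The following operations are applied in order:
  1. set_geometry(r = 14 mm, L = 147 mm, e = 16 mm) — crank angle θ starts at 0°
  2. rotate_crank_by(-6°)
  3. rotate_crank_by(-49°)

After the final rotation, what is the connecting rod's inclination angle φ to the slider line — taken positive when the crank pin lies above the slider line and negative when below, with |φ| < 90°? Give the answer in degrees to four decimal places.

set_geometry: r = 14 mm, L = 147 mm, e = 16 mm; θ ← 0°
rotate_crank_by(-6°): θ ← 0° -6° = -6°
rotate_crank_by(-49°): θ ← -6° -49° = -55°
crank pin P = (r cos θ, r sin θ) = (8.030070, -11.468129)
h = r sin θ − e = -11.468129 − 16 = -27.468129
sin φ = h / L = -27.468129 / 147 = -0.18685802
φ = arcsin(-0.18685802) = -10.769478°

-10.7695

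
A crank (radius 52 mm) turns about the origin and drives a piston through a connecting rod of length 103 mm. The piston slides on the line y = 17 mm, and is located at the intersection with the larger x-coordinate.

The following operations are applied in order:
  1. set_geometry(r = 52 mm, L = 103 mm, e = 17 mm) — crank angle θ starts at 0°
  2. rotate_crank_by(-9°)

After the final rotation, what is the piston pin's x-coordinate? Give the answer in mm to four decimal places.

151.2460

set_geometry: r = 52 mm, L = 103 mm, e = 17 mm; θ ← 0°
rotate_crank_by(-9°): θ ← 0° -9° = -9°
crank pin P = (r cos θ, r sin θ) = (51.359794, -8.134592)
h = r sin θ − e = -8.134592 − 17 = -25.134592
x = r cos θ + √(L² − h²) = 51.359794 + √(10609.0 − 631.7477) = 51.359794 + 99.886197 = 151.245990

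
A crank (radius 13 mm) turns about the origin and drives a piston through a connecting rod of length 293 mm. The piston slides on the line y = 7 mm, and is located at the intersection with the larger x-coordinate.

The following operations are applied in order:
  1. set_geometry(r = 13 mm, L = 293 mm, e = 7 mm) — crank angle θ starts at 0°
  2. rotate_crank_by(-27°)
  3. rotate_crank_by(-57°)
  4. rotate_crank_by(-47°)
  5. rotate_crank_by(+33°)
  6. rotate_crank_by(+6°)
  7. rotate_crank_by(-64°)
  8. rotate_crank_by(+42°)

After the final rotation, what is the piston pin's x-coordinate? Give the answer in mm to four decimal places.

287.1038

set_geometry: r = 13 mm, L = 293 mm, e = 7 mm; θ ← 0°
rotate_crank_by(-27°): θ ← 0° -27° = -27°
rotate_crank_by(-57°): θ ← -27° -57° = -84°
rotate_crank_by(-47°): θ ← -84° -47° = -131°
rotate_crank_by(+33°): θ ← -131° +33° = -98°
rotate_crank_by(+6°): θ ← -98° +6° = -92°
rotate_crank_by(-64°): θ ← -92° -64° = -156°
rotate_crank_by(+42°): θ ← -156° +42° = -114°
crank pin P = (r cos θ, r sin θ) = (-5.287576, -11.876091)
h = r sin θ − e = -11.876091 − 7 = -18.876091
x = r cos θ + √(L² − h²) = -5.287576 + √(85849.0 − 356.3068) = -5.287576 + 292.391336 = 287.103759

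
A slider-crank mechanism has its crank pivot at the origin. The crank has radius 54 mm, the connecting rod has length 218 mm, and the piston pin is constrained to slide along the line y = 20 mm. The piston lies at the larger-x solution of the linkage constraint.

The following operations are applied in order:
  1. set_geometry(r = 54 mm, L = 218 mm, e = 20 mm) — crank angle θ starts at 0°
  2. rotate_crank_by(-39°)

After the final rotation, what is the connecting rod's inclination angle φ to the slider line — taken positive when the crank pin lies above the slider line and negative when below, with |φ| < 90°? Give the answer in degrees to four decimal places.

-14.3373

set_geometry: r = 54 mm, L = 218 mm, e = 20 mm; θ ← 0°
rotate_crank_by(-39°): θ ← 0° -39° = -39°
crank pin P = (r cos θ, r sin θ) = (41.965882, -33.983301)
h = r sin θ − e = -33.983301 − 20 = -53.983301
sin φ = h / L = -53.983301 / 218 = -0.24762982
φ = arcsin(-0.24762982) = -14.337301°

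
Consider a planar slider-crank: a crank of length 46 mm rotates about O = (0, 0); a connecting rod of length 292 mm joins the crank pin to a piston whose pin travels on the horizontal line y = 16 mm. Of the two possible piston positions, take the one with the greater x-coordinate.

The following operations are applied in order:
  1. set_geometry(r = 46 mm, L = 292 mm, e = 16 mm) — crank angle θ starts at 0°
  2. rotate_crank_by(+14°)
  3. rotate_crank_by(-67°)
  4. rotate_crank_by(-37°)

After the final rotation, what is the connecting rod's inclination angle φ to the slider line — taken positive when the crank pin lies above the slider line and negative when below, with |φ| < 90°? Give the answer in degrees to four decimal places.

set_geometry: r = 46 mm, L = 292 mm, e = 16 mm; θ ← 0°
rotate_crank_by(+14°): θ ← 0° +14° = 14°
rotate_crank_by(-67°): θ ← 14° -67° = -53°
rotate_crank_by(-37°): θ ← -53° -37° = -90°
crank pin P = (r cos θ, r sin θ) = (0.000000, -46.000000)
h = r sin θ − e = -46.000000 − 16 = -62.000000
sin φ = h / L = -62.000000 / 292 = -0.21232877
φ = arcsin(-0.21232877) = -12.258859°

-12.2589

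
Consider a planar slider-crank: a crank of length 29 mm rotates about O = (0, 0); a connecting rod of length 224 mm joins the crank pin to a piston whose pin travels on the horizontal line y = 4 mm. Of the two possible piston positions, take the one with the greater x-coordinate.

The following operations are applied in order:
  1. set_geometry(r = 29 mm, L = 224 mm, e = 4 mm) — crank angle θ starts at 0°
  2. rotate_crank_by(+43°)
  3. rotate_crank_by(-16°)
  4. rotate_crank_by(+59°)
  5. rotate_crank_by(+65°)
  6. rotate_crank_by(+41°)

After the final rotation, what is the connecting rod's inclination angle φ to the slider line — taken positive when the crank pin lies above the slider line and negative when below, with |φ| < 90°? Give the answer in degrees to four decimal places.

-2.5662

set_geometry: r = 29 mm, L = 224 mm, e = 4 mm; θ ← 0°
rotate_crank_by(+43°): θ ← 0° +43° = 43°
rotate_crank_by(-16°): θ ← 43° -16° = 27°
rotate_crank_by(+59°): θ ← 27° +59° = 86°
rotate_crank_by(+65°): θ ← 86° +65° = 151°
rotate_crank_by(+41°): θ ← 151° +41° = 192°
crank pin P = (r cos θ, r sin θ) = (-28.366280, -6.029439)
h = r sin θ − e = -6.029439 − 4 = -10.029439
sin φ = h / L = -10.029439 / 224 = -0.04477428
φ = arcsin(-0.04477428) = -2.566235°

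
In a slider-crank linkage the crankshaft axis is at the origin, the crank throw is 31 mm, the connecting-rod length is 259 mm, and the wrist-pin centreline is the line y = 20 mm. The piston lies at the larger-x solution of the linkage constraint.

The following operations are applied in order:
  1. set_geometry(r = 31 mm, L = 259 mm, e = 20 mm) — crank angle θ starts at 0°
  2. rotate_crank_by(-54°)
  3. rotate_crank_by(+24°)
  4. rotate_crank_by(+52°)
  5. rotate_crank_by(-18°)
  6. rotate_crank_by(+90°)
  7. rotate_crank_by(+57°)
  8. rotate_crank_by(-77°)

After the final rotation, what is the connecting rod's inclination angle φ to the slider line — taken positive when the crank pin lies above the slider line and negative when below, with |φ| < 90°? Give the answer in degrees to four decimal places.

2.1683

set_geometry: r = 31 mm, L = 259 mm, e = 20 mm; θ ← 0°
rotate_crank_by(-54°): θ ← 0° -54° = -54°
rotate_crank_by(+24°): θ ← -54° +24° = -30°
rotate_crank_by(+52°): θ ← -30° +52° = 22°
rotate_crank_by(-18°): θ ← 22° -18° = 4°
rotate_crank_by(+90°): θ ← 4° +90° = 94°
rotate_crank_by(+57°): θ ← 94° +57° = 151°
rotate_crank_by(-77°): θ ← 151° -77° = 74°
crank pin P = (r cos θ, r sin θ) = (8.544758, 29.799113)
h = r sin θ − e = 29.799113 − 20 = 9.799113
sin φ = h / L = 9.799113 / 259 = 0.03783441
φ = arcsin(0.03783441) = 2.168270°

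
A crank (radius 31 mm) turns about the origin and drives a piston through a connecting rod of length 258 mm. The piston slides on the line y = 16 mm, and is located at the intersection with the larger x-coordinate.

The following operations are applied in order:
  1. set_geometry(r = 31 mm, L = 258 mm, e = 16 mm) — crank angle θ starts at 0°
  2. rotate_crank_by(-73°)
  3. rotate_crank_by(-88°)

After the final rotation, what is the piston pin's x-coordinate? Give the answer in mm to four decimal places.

set_geometry: r = 31 mm, L = 258 mm, e = 16 mm; θ ← 0°
rotate_crank_by(-73°): θ ← 0° -73° = -73°
rotate_crank_by(-88°): θ ← -73° -88° = -161°
crank pin P = (r cos θ, r sin θ) = (-29.311076, -10.092613)
h = r sin θ − e = -10.092613 − 16 = -26.092613
x = r cos θ + √(L² − h²) = -29.311076 + √(66564.0 − 680.8244) = -29.311076 + 256.677182 = 227.366106

227.3661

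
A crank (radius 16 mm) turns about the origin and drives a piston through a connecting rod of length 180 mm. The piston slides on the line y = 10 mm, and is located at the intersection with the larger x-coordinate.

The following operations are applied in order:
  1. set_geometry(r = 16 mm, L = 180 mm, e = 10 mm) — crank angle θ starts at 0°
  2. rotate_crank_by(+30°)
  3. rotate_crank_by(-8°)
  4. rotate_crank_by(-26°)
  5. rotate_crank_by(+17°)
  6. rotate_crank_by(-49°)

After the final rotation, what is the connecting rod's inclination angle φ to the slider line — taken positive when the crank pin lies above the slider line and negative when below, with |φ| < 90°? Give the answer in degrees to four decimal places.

-6.1887

set_geometry: r = 16 mm, L = 180 mm, e = 10 mm; θ ← 0°
rotate_crank_by(+30°): θ ← 0° +30° = 30°
rotate_crank_by(-8°): θ ← 30° -8° = 22°
rotate_crank_by(-26°): θ ← 22° -26° = -4°
rotate_crank_by(+17°): θ ← -4° +17° = 13°
rotate_crank_by(-49°): θ ← 13° -49° = -36°
crank pin P = (r cos θ, r sin θ) = (12.944272, -9.404564)
h = r sin θ − e = -9.404564 − 10 = -19.404564
sin φ = h / L = -19.404564 / 180 = -0.10780313
φ = arcsin(-0.10780313) = -6.188691°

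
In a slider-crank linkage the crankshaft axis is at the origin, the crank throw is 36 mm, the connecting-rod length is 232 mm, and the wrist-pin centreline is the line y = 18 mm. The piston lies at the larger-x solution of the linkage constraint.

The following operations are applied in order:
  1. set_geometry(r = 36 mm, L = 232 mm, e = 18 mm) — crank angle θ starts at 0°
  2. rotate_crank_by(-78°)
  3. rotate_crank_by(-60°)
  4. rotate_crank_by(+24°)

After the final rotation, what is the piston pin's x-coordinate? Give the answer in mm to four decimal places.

211.7078

set_geometry: r = 36 mm, L = 232 mm, e = 18 mm; θ ← 0°
rotate_crank_by(-78°): θ ← 0° -78° = -78°
rotate_crank_by(-60°): θ ← -78° -60° = -138°
rotate_crank_by(+24°): θ ← -138° +24° = -114°
crank pin P = (r cos θ, r sin θ) = (-14.642519, -32.887636)
h = r sin θ − e = -32.887636 − 18 = -50.887636
x = r cos θ + √(L² − h²) = -14.642519 + √(53824.0 − 2589.5515) = -14.642519 + 226.350278 = 211.707759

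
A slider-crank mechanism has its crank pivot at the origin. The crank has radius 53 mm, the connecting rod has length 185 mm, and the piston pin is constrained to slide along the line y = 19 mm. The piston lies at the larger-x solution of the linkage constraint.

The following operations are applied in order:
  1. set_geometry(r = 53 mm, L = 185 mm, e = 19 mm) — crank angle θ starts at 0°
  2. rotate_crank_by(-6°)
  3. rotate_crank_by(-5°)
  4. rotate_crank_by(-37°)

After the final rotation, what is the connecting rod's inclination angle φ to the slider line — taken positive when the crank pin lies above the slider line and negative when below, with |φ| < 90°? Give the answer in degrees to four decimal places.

-18.3973

set_geometry: r = 53 mm, L = 185 mm, e = 19 mm; θ ← 0°
rotate_crank_by(-6°): θ ← 0° -6° = -6°
rotate_crank_by(-5°): θ ← -6° -5° = -11°
rotate_crank_by(-37°): θ ← -11° -37° = -48°
crank pin P = (r cos θ, r sin θ) = (35.463922, -39.386676)
h = r sin θ − e = -39.386676 − 19 = -58.386676
sin φ = h / L = -58.386676 / 185 = -0.31560365
φ = arcsin(-0.31560365) = -18.397260°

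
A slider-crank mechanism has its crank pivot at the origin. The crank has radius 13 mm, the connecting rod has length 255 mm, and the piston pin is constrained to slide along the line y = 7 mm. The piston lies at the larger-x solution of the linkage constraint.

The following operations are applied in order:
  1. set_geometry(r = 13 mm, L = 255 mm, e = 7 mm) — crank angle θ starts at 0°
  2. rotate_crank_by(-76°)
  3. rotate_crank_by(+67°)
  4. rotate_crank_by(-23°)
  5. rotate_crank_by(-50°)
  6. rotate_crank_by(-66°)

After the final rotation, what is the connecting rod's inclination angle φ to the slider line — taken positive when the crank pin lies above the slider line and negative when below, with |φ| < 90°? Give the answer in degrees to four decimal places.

-3.1222

set_geometry: r = 13 mm, L = 255 mm, e = 7 mm; θ ← 0°
rotate_crank_by(-76°): θ ← 0° -76° = -76°
rotate_crank_by(+67°): θ ← -76° +67° = -9°
rotate_crank_by(-23°): θ ← -9° -23° = -32°
rotate_crank_by(-50°): θ ← -32° -50° = -82°
rotate_crank_by(-66°): θ ← -82° -66° = -148°
crank pin P = (r cos θ, r sin θ) = (-11.024625, -6.888950)
h = r sin θ − e = -6.888950 − 7 = -13.888950
sin φ = h / L = -13.888950 / 255 = -0.05446647
φ = arcsin(-0.05446647) = -3.122244°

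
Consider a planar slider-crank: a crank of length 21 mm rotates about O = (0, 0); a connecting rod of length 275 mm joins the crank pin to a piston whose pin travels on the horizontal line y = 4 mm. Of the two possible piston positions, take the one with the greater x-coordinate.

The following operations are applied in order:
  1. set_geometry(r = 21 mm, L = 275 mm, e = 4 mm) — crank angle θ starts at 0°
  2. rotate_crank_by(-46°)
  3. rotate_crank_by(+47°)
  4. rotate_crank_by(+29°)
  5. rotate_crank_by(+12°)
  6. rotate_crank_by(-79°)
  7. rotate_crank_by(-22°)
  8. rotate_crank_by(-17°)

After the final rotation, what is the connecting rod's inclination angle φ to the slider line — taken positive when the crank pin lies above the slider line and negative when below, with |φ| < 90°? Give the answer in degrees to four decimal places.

set_geometry: r = 21 mm, L = 275 mm, e = 4 mm; θ ← 0°
rotate_crank_by(-46°): θ ← 0° -46° = -46°
rotate_crank_by(+47°): θ ← -46° +47° = 1°
rotate_crank_by(+29°): θ ← 1° +29° = 30°
rotate_crank_by(+12°): θ ← 30° +12° = 42°
rotate_crank_by(-79°): θ ← 42° -79° = -37°
rotate_crank_by(-22°): θ ← -37° -22° = -59°
rotate_crank_by(-17°): θ ← -59° -17° = -76°
crank pin P = (r cos θ, r sin θ) = (5.080360, -20.376210)
h = r sin θ − e = -20.376210 − 4 = -24.376210
sin φ = h / L = -24.376210 / 275 = -0.08864076
φ = arcsin(-0.08864076) = -5.085416°

-5.0854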